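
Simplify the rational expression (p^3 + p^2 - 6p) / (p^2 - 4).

(p^2 + 3p)/(p + 2)

By polynomial division,
  p^3 + p^2 - 6p = (p + 1)(p^2 - 4) + (-2p + 4)
  p^2 - 4 = (-(1/2)p - 1)(-2p + 4) + (0)
Last nonzero remainder: -2p + 4. Dividing through by -2 gives the monic gcd p - 2.
Cancel p - 2 from numerator and denominator to get the reduced form.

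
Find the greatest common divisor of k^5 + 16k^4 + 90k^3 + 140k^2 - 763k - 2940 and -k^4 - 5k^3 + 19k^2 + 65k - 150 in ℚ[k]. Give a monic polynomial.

Apply the Euclidean algorithm:
  k^5 + 16k^4 + 90k^3 + 140k^2 - 763k - 2940 = (-k - 11)(-k^4 - 5k^3 + 19k^2 + 65k - 150) + (54k^3 + 414k^2 - 198k - 4590)
  -k^4 - 5k^3 + 19k^2 + 65k - 150 = (-(1/54)k + 4/81)(54k^3 + 414k^2 - 198k - 4590) + (-(46/9)k^2 - (92/9)k + 230/3)
  54k^3 + 414k^2 - 198k - 4590 = (-(243/23)k - 1377/23)(-(46/9)k^2 - (92/9)k + 230/3) + (0)
Last nonzero remainder: -(46/9)k^2 - (92/9)k + 230/3. Dividing through by -46/9 gives the monic gcd k^2 + 2k - 15.

k^2 + 2k - 15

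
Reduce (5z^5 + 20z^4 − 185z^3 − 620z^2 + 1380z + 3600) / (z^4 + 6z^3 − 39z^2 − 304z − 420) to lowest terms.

Euclidean algorithm in ℚ[z]:
  5z^5 + 20z^4 − 185z^3 − 620z^2 + 1380z + 3600 = (5z − 10)(z^4 + 6z^3 − 39z^2 − 304z − 420) + (70z^3 + 510z^2 + 440z − 600)
  z^4 + 6z^3 − 39z^2 − 304z − 420 = ((1/70)z − 9/490)(70z^3 + 510z^2 + 440z − 600) + (−(1760/49)z^2 − (14080/49)z − 21120/49)
  70z^3 + 510z^2 + 440z − 600 = (−(343/176)z + 245/176)(−(1760/49)z^2 − (14080/49)z − 21120/49) + (0)
Last nonzero remainder: −(1760/49)z^2 − (14080/49)z − 21120/49. Dividing through by −1760/49 gives the monic gcd z^2 + 8z + 12.
Cancel z^2 + 8z + 12 from numerator and denominator to get the reduced form.

(5z^3 − 20z^2 − 85z + 300)/(z^2 − 2z − 35)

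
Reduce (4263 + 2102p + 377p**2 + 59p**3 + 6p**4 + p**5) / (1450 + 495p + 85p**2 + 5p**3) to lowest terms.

(147 + 37p - p**2 + p**3)/(50 + 5p)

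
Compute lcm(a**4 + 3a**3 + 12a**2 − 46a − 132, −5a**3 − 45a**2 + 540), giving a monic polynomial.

a**6 + 15a**5 + 84a**4 + 206a**3 − 252a**2 − 3240a − 4752

Repeated division with remainder:
  a**4 + 3a**3 + 12a**2 − 46a − 132 = (−(1/5)a + 6/5)(−5a**3 − 45a**2 + 540) + (66a**2 + 62a − 780)
  −5a**3 − 45a**2 + 540 = (−(5/66)a − 665/1089)(66a**2 + 62a − 780) + (−(23120/1089)a + 23120/363)
  66a**2 + 62a − 780 = (−(35937/11560)a − 14157/1156)(−(23120/1089)a + 23120/363) + (0)
Last nonzero remainder: −(23120/1089)a + 23120/363. Dividing through by −23120/1089 gives the monic gcd a − 3.
Then lcm(f, g) = f·g / gcd(f, g); expanding and making the result monic gives the answer.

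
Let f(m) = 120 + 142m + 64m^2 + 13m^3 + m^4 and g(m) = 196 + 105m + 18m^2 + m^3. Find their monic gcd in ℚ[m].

4 + m

Apply the Euclidean algorithm:
  m^4 + 13m^3 + 64m^2 + 142m + 120 = (m − 5)(m^3 + 18m^2 + 105m + 196) + (49m^2 + 471m + 1100)
  m^3 + 18m^2 + 105m + 196 = ((1/49)m + 411/2401)(49m^2 + 471m + 1100) + ((4624/2401)m + 18496/2401)
  49m^2 + 471m + 1100 = ((117649/4624)m + 660275/4624)((4624/2401)m + 18496/2401) + (0)
Last nonzero remainder: (4624/2401)m + 18496/2401. Dividing through by 4624/2401 gives the monic gcd m + 4.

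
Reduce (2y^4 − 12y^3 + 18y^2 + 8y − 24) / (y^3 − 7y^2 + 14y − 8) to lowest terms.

Euclidean algorithm in ℚ[y]:
  2y^4 − 12y^3 + 18y^2 + 8y − 24 = (2y + 2)(y^3 − 7y^2 + 14y − 8) + (4y^2 − 4y − 8)
  y^3 − 7y^2 + 14y − 8 = ((1/4)y − 3/2)(4y^2 − 4y − 8) + (10y − 20)
  4y^2 − 4y − 8 = ((2/5)y + 2/5)(10y − 20) + (0)
Last nonzero remainder: 10y − 20. Dividing through by 10 gives the monic gcd y − 2.
Cancel y − 2 from numerator and denominator to get the reduced form.

(2y^3 − 8y^2 + 2y + 12)/(y^2 − 5y + 4)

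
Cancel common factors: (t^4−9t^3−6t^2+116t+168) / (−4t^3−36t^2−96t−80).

Euclidean algorithm in ℚ[t]:
  t^4−9t^3−6t^2+116t+168 = (−(1/4)t+9/2)(−4t^3−36t^2−96t−80) + (132t^2+528t+528)
  −4t^3−36t^2−96t−80 = (−(1/33)t−5/33)(132t^2+528t+528) + (0)
Last nonzero remainder: 132t^2+528t+528. Dividing through by 132 gives the monic gcd t^2+4t+4.
Cancel t^2+4t+4 from numerator and denominator to get the reduced form.

(−t^2+13t−42)/(4t+20)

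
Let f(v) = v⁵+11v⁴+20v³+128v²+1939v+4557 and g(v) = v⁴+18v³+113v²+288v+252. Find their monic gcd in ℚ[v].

By polynomial division,
  v⁵+11v⁴+20v³+128v²+1939v+4557 = (v-7)(v⁴+18v³+113v²+288v+252) + (33v³+631v²+3703v+6321)
  v⁴+18v³+113v²+288v+252 = ((1/33)v-37/1089)(33v³+631v²+3703v+6321) + ((24205/1089)v²+(242050/1089)v+169435/363)
  33v³+631v²+3703v+6321 = ((35937/24205)v+327789/24205)((24205/1089)v²+(242050/1089)v+169435/363) + (0)
Last nonzero remainder: (24205/1089)v²+(242050/1089)v+169435/363. Dividing through by 24205/1089 gives the monic gcd v²+10v+21.

v²+10v+21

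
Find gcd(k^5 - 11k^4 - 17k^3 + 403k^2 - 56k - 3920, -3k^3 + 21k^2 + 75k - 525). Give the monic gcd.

k^2 - 12k + 35

Repeated division with remainder:
  k^5 - 11k^4 - 17k^3 + 403k^2 - 56k - 3920 = (-(1/3)k^2 + (4/3)k + 20/3)(-3k^3 + 21k^2 + 75k - 525) + (-12k^2 + 144k - 420)
  -3k^3 + 21k^2 + 75k - 525 = ((1/4)k + 5/4)(-12k^2 + 144k - 420) + (0)
Last nonzero remainder: -12k^2 + 144k - 420. Dividing through by -12 gives the monic gcd k^2 - 12k + 35.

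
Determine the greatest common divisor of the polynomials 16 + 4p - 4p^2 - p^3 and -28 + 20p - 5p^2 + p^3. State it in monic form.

-2 + p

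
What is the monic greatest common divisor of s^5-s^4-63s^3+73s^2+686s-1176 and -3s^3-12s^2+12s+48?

s^2+2s-8

Apply the Euclidean algorithm:
  s^5-s^4-63s^3+73s^2+686s-1176 = (-(1/3)s^2+(5/3)s+13)(-3s^3-12s^2+12s+48) + (225s^2+450s-1800)
  -3s^3-12s^2+12s+48 = (-(1/75)s-2/75)(225s^2+450s-1800) + (0)
Last nonzero remainder: 225s^2+450s-1800. Dividing through by 225 gives the monic gcd s^2+2s-8.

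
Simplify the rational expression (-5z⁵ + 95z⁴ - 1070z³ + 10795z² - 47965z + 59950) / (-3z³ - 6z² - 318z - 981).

Euclidean algorithm in ℚ[z]:
  -5z⁵ + 95z⁴ - 1070z³ + 10795z² - 47965z + 59950 = ((5/3)z² - 35z + 250)(-3z³ - 6z² - 318z - 981) + (2800z² - 2800z + 305200)
  -3z³ - 6z² - 318z - 981 = (-(3/2800)z - 9/2800)(2800z² - 2800z + 305200) + (0)
Last nonzero remainder: 2800z² - 2800z + 305200. Dividing through by 2800 gives the monic gcd z² - z + 109.
Cancel z² - z + 109 from numerator and denominator to get the reduced form.

(5z³ - 90z² + 435z - 550)/(3z + 9)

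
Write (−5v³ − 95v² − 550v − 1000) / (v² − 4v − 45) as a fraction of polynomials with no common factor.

(−5v² − 70v − 200)/(v − 9)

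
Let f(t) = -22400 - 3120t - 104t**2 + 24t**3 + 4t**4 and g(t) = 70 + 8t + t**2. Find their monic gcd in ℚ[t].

Euclidean algorithm in ℚ[t]:
  4t**4 + 24t**3 - 104t**2 - 3120t - 22400 = (4t**2 - 8t - 320)(t**2 + 8t + 70) + (0)
The last nonzero remainder t**2 + 8t + 70 is already monic.

70 + 8t + t**2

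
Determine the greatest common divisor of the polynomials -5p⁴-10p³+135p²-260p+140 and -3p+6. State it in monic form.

p-2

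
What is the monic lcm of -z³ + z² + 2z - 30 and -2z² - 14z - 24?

z⁴ + 3z³ - 6z² + 22z + 120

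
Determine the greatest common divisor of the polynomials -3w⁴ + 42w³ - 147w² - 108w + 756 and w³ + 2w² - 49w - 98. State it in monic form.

w² - 5w - 14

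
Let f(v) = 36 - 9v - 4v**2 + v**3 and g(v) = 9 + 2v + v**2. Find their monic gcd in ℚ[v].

1

By polynomial division,
  v**3 - 4v**2 - 9v + 36 = (v - 6)(v**2 + 2v + 9) + (-6v + 90)
  v**2 + 2v + 9 = (-(1/6)v - 17/6)(-6v + 90) + (264)
  -6v + 90 = (-(1/44)v + 15/44)(264) + (0)
The last nonzero remainder is the constant 264, so the polynomials are coprime and gcd = 1.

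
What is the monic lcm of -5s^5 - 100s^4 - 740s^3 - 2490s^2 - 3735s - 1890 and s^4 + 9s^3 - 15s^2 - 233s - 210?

Euclidean algorithm in ℚ[s]:
  -5s^5 - 100s^4 - 740s^3 - 2490s^2 - 3735s - 1890 = (-5s - 55)(s^4 + 9s^3 - 15s^2 - 233s - 210) + (-320s^3 - 4480s^2 - 17600s - 13440)
  s^4 + 9s^3 - 15s^2 - 233s - 210 = (-(1/320)s + 1/64)(-320s^3 - 4480s^2 - 17600s - 13440) + (0)
Last nonzero remainder: -320s^3 - 4480s^2 - 17600s - 13440. Dividing through by -320 gives the monic gcd s^3 + 14s^2 + 55s + 42.
Then lcm(f, g) = f·g / gcd(f, g); expanding and making the result monic gives the answer.

s^6 + 15s^5 + 48s^4 - 242s^3 - 1743s^2 - 3357s - 1890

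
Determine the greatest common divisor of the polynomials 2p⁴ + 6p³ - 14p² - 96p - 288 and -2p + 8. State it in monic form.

p - 4

By polynomial division,
  2p⁴ + 6p³ - 14p² - 96p - 288 = (-p³ - 7p² - 21p - 36)(-2p + 8) + (0)
Last nonzero remainder: -2p + 8. Dividing through by -2 gives the monic gcd p - 4.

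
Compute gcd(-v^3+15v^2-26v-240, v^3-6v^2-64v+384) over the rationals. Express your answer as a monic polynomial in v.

Euclidean algorithm in ℚ[v]:
  -v^3+15v^2-26v-240 = (-1)(v^3-6v^2-64v+384) + (9v^2-90v+144)
  v^3-6v^2-64v+384 = ((1/9)v+4/9)(9v^2-90v+144) + (-40v+320)
  9v^2-90v+144 = (-(9/40)v+9/20)(-40v+320) + (0)
Last nonzero remainder: -40v+320. Dividing through by -40 gives the monic gcd v-8.

v-8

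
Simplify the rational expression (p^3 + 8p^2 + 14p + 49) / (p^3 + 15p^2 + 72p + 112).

(p^2 + p + 7)/(p^2 + 8p + 16)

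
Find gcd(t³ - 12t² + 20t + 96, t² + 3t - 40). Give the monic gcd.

1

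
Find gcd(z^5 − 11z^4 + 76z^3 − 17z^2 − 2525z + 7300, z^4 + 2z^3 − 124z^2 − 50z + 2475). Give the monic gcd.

z^2 − 25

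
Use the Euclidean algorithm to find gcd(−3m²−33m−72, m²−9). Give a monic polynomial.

m+3

Repeated division with remainder:
  −3m²−33m−72 = (−3)(m²−9) + (−33m−99)
  m²−9 = (−(1/33)m+1/11)(−33m−99) + (0)
Last nonzero remainder: −33m−99. Dividing through by −33 gives the monic gcd m+3.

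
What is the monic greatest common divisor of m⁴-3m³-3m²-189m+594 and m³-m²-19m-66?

Apply the Euclidean algorithm:
  m⁴-3m³-3m²-189m+594 = (m-2)(m³-m²-19m-66) + (14m²-161m+462)
  m³-m²-19m-66 = ((1/14)m+3/4)(14m²-161m+462) + ((275/4)m-825/2)
  14m²-161m+462 = ((56/275)m-28/25)((275/4)m-825/2) + (0)
Last nonzero remainder: (275/4)m-825/2. Dividing through by 275/4 gives the monic gcd m-6.

m-6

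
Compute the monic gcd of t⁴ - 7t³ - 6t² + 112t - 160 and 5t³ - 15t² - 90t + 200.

t³ - 3t² - 18t + 40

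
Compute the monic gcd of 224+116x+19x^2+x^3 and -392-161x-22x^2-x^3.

56+15x+x^2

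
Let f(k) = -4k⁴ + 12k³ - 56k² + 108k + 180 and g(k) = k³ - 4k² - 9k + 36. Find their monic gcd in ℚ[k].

k - 3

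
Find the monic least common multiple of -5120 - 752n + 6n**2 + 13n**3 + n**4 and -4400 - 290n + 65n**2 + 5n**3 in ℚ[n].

Euclidean algorithm in ℚ[n]:
  n**4 + 13n**3 + 6n**2 - 752n - 5120 = ((1/5)n)(5n**3 + 65n**2 - 290n - 4400) + (64n**2 + 128n - 5120)
  5n**3 + 65n**2 - 290n - 4400 = ((5/64)n + 55/64)(64n**2 + 128n - 5120) + (0)
Last nonzero remainder: 64n**2 + 128n - 5120. Dividing through by 64 gives the monic gcd n**2 + 2n - 80.
Then lcm(f, g) = f·g / gcd(f, g); expanding and making the result monic gives the answer.

-56320 - 13392n - 686n**2 + 149n**3 + 24n**4 + n**5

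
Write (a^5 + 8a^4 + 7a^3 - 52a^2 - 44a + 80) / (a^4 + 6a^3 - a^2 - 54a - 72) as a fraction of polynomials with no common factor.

By polynomial division,
  a^5 + 8a^4 + 7a^3 - 52a^2 - 44a + 80 = (a + 2)(a^4 + 6a^3 - a^2 - 54a - 72) + (-4a^3 + 4a^2 + 136a + 224)
  a^4 + 6a^3 - a^2 - 54a - 72 = (-(1/4)a - 7/4)(-4a^3 + 4a^2 + 136a + 224) + (40a^2 + 240a + 320)
  -4a^3 + 4a^2 + 136a + 224 = (-(1/10)a + 7/10)(40a^2 + 240a + 320) + (0)
Last nonzero remainder: 40a^2 + 240a + 320. Dividing through by 40 gives the monic gcd a^2 + 6a + 8.
Cancel a^2 + 6a + 8 from numerator and denominator to get the reduced form.

(a^3 + 2a^2 - 13a + 10)/(a^2 - 9)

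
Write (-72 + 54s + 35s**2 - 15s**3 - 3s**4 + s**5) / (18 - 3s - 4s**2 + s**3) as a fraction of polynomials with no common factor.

(12 - 11s - 2s**2 + s**3)/(-3 + s)

By polynomial division,
  s**5 - 3s**4 - 15s**3 + 35s**2 + 54s - 72 = (s**2 + s - 8)(s**3 - 4s**2 - 3s + 18) + (-12s**2 + 12s + 72)
  s**3 - 4s**2 - 3s + 18 = (-(1/12)s + 1/4)(-12s**2 + 12s + 72) + (0)
Last nonzero remainder: -12s**2 + 12s + 72. Dividing through by -12 gives the monic gcd s**2 - s - 6.
Cancel s**2 - s - 6 from numerator and denominator to get the reduced form.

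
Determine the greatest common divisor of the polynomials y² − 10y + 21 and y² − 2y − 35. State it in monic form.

y − 7

By polynomial division,
  y² − 10y + 21 = (y² − 2y − 35) + (−8y + 56)
  y² − 2y − 35 = (−(1/8)y − 5/8)(−8y + 56) + (0)
Last nonzero remainder: −8y + 56. Dividing through by −8 gives the monic gcd y − 7.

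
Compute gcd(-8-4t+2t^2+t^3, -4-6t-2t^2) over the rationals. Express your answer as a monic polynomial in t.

Euclidean algorithm in ℚ[t]:
  t^3+2t^2-4t-8 = (-(1/2)t+1/2)(-2t^2-6t-4) + (-3t-6)
  -2t^2-6t-4 = ((2/3)t+2/3)(-3t-6) + (0)
Last nonzero remainder: -3t-6. Dividing through by -3 gives the monic gcd t+2.

2+t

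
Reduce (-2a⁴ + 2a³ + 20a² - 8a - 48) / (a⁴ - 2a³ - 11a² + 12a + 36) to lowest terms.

(-2a + 4)/(a - 3)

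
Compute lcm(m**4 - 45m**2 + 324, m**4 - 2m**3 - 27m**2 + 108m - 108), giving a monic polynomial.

m**6 - 5m**5 - 39m**4 + 225m**3 + 54m**2 - 1620m + 1944

Euclidean algorithm in ℚ[m]:
  m**4 - 45m**2 + 324 = (m**4 - 2m**3 - 27m**2 + 108m - 108) + (2m**3 - 18m**2 - 108m + 432)
  m**4 - 2m**3 - 27m**2 + 108m - 108 = ((1/2)m + 7/2)(2m**3 - 18m**2 - 108m + 432) + (90m**2 + 270m - 1620)
  2m**3 - 18m**2 - 108m + 432 = ((1/45)m - 4/15)(90m**2 + 270m - 1620) + (0)
Last nonzero remainder: 90m**2 + 270m - 1620. Dividing through by 90 gives the monic gcd m**2 + 3m - 18.
Then lcm(f, g) = f·g / gcd(f, g); expanding and making the result monic gives the answer.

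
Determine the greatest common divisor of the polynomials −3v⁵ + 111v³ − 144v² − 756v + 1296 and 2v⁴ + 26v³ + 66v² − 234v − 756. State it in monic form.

v³ + 6v² − 9v − 54

Apply the Euclidean algorithm:
  −3v⁵ + 111v³ − 144v² − 756v + 1296 = (−(3/2)v + 39/2)(2v⁴ + 26v³ + 66v² − 234v − 756) + (−297v³ − 1782v² + 2673v + 16038)
  2v⁴ + 26v³ + 66v² − 234v − 756 = (−(2/297)v − 14/297)(−297v³ − 1782v² + 2673v + 16038) + (0)
Last nonzero remainder: −297v³ − 1782v² + 2673v + 16038. Dividing through by −297 gives the monic gcd v³ + 6v² − 9v − 54.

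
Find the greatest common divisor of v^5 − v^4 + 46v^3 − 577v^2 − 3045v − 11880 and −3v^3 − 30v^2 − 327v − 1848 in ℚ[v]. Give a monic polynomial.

v^2 + 3v + 88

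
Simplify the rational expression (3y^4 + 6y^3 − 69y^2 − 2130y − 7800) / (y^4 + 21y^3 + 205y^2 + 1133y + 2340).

Repeated division with remainder:
  3y^4 + 6y^3 − 69y^2 − 2130y − 7800 = (3)(y^4 + 21y^3 + 205y^2 + 1133y + 2340) + (−57y^3 − 684y^2 − 5529y − 14820)
  y^4 + 21y^3 + 205y^2 + 1133y + 2340 = (−(1/57)y − 3/19)(−57y^3 − 684y^2 − 5529y − 14820) + (0)
Last nonzero remainder: −57y^3 − 684y^2 − 5529y − 14820. Dividing through by −57 gives the monic gcd y^3 + 12y^2 + 97y + 260.
Cancel y^3 + 12y^2 + 97y + 260 from numerator and denominator to get the reduced form.

(3y − 30)/(y + 9)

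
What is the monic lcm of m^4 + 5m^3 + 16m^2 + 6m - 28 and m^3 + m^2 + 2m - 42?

m^5 + 2m^4 + m^3 - 42m^2 - 46m + 84

Apply the Euclidean algorithm:
  m^4 + 5m^3 + 16m^2 + 6m - 28 = (m + 4)(m^3 + m^2 + 2m - 42) + (10m^2 + 40m + 140)
  m^3 + m^2 + 2m - 42 = ((1/10)m - 3/10)(10m^2 + 40m + 140) + (0)
Last nonzero remainder: 10m^2 + 40m + 140. Dividing through by 10 gives the monic gcd m^2 + 4m + 14.
Then lcm(f, g) = f·g / gcd(f, g); expanding and making the result monic gives the answer.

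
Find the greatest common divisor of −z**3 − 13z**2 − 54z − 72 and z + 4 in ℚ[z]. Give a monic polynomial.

z + 4

By polynomial division,
  −z**3 − 13z**2 − 54z − 72 = (−z**2 − 9z − 18)(z + 4) + (0)
The last nonzero remainder z + 4 is already monic.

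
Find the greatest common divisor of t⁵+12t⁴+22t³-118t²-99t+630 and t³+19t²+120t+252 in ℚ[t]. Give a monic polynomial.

Repeated division with remainder:
  t⁵+12t⁴+22t³-118t²-99t+630 = (t²-7t+35)(t³+19t²+120t+252) + (-195t²-2535t-8190)
  t³+19t²+120t+252 = (-(1/195)t-2/65)(-195t²-2535t-8190) + (0)
Last nonzero remainder: -195t²-2535t-8190. Dividing through by -195 gives the monic gcd t²+13t+42.

t²+13t+42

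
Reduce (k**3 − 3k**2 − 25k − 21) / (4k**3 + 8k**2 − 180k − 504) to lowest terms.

Repeated division with remainder:
  k**3 − 3k**2 − 25k − 21 = (1/4)(4k**3 + 8k**2 − 180k − 504) + (−5k**2 + 20k + 105)
  4k**3 + 8k**2 − 180k − 504 = (−(4/5)k − 24/5)(−5k**2 + 20k + 105) + (0)
Last nonzero remainder: −5k**2 + 20k + 105. Dividing through by −5 gives the monic gcd k**2 − 4k − 21.
Cancel k**2 − 4k − 21 from numerator and denominator to get the reduced form.

(k + 1)/(4k + 24)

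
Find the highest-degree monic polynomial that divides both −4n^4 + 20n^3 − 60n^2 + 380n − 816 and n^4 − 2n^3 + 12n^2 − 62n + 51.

Apply the Euclidean algorithm:
  −4n^4 + 20n^3 − 60n^2 + 380n − 816 = (−4)(n^4 − 2n^3 + 12n^2 − 62n + 51) + (12n^3 − 12n^2 + 132n − 612)
  n^4 − 2n^3 + 12n^2 − 62n + 51 = ((1/12)n − 1/12)(12n^3 − 12n^2 + 132n − 612) + (0)
Last nonzero remainder: 12n^3 − 12n^2 + 132n − 612. Dividing through by 12 gives the monic gcd n^3 − n^2 + 11n − 51.

n^3 − n^2 + 11n − 51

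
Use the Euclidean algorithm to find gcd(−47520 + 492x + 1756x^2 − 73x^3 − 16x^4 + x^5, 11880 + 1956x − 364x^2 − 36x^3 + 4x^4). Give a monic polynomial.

Euclidean algorithm in ℚ[x]:
  x^5 − 16x^4 − 73x^3 + 1756x^2 + 492x − 47520 = ((1/4)x − 7/4)(4x^4 − 36x^3 − 364x^2 + 1956x + 11880) + (−45x^3 + 630x^2 + 945x − 26730)
  4x^4 − 36x^3 − 364x^2 + 1956x + 11880 = (−(4/45)x − 4/9)(−45x^3 + 630x^2 + 945x − 26730) + (0)
Last nonzero remainder: −45x^3 + 630x^2 + 945x − 26730. Dividing through by −45 gives the monic gcd x^3 − 14x^2 − 21x + 594.

594 − 21x − 14x^2 + x^3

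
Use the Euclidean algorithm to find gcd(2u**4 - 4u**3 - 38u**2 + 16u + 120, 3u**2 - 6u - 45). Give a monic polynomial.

u**2 - 2u - 15

Repeated division with remainder:
  2u**4 - 4u**3 - 38u**2 + 16u + 120 = ((2/3)u**2 - 8/3)(3u**2 - 6u - 45) + (0)
Last nonzero remainder: 3u**2 - 6u - 45. Dividing through by 3 gives the monic gcd u**2 - 2u - 15.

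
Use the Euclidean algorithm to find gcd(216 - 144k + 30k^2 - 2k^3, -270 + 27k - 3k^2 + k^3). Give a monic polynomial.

-6 + k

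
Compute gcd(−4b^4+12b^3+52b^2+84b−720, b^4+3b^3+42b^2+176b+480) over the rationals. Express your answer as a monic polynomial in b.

Apply the Euclidean algorithm:
  −4b^4+12b^3+52b^2+84b−720 = (−4)(b^4+3b^3+42b^2+176b+480) + (24b^3+220b^2+788b+1200)
  b^4+3b^3+42b^2+176b+480 = ((1/24)b−37/144)(24b^3+220b^2+788b+1200) + ((2365/36)b^2+(11825/36)b+2365/3)
  24b^3+220b^2+788b+1200 = ((864/2365)b+720/473)((2365/36)b^2+(11825/36)b+2365/3) + (0)
Last nonzero remainder: (2365/36)b^2+(11825/36)b+2365/3. Dividing through by 2365/36 gives the monic gcd b^2+5b+12.

b^2+5b+12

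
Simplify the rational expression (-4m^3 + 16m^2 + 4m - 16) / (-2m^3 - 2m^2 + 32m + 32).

(2m - 2)/(m + 4)

Repeated division with remainder:
  -4m^3 + 16m^2 + 4m - 16 = (2)(-2m^3 - 2m^2 + 32m + 32) + (20m^2 - 60m - 80)
  -2m^3 - 2m^2 + 32m + 32 = (-(1/10)m - 2/5)(20m^2 - 60m - 80) + (0)
Last nonzero remainder: 20m^2 - 60m - 80. Dividing through by 20 gives the monic gcd m^2 - 3m - 4.
Cancel m^2 - 3m - 4 from numerator and denominator to get the reduced form.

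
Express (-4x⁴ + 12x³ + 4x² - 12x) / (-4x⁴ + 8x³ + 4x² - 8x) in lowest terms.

(x - 3)/(x - 2)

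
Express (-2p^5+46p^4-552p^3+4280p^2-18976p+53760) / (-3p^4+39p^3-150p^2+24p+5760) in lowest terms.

Apply the Euclidean algorithm:
  -2p^5+46p^4-552p^3+4280p^2-18976p+53760 = ((2/3)p-20/3)(-3p^4+39p^3-150p^2+24p+5760) + (-192p^3+3264p^2-22656p+92160)
  -3p^4+39p^3-150p^2+24p+5760 = ((1/64)p+1/16)(-192p^3+3264p^2-22656p+92160) + (0)
Last nonzero remainder: -192p^3+3264p^2-22656p+92160. Dividing through by -192 gives the monic gcd p^3-17p^2+118p-480.
Cancel p^3-17p^2+118p-480 from numerator and denominator to get the reduced form.

(2p^2-12p+112)/(3p+12)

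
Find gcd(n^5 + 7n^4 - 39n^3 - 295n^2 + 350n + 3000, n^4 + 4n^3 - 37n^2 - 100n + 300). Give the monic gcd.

By polynomial division,
  n^5 + 7n^4 - 39n^3 - 295n^2 + 350n + 3000 = (n + 3)(n^4 + 4n^3 - 37n^2 - 100n + 300) + (-14n^3 - 84n^2 + 350n + 2100)
  n^4 + 4n^3 - 37n^2 - 100n + 300 = (-(1/14)n + 1/7)(-14n^3 - 84n^2 + 350n + 2100) + (0)
Last nonzero remainder: -14n^3 - 84n^2 + 350n + 2100. Dividing through by -14 gives the monic gcd n^3 + 6n^2 - 25n - 150.

n^3 + 6n^2 - 25n - 150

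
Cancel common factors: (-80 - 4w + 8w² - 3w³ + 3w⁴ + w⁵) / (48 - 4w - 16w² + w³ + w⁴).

(5 - w + w²)/(-3 + w)

Repeated division with remainder:
  w⁵ + 3w⁴ - 3w³ + 8w² - 4w - 80 = (w + 2)(w⁴ + w³ - 16w² - 4w + 48) + (11w³ + 44w² - 44w - 176)
  w⁴ + w³ - 16w² - 4w + 48 = ((1/11)w - 3/11)(11w³ + 44w² - 44w - 176) + (0)
Last nonzero remainder: 11w³ + 44w² - 44w - 176. Dividing through by 11 gives the monic gcd w³ + 4w² - 4w - 16.
Cancel w³ + 4w² - 4w - 16 from numerator and denominator to get the reduced form.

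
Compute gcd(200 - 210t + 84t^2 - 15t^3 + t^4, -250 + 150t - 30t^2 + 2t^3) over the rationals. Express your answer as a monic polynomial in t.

-5 + t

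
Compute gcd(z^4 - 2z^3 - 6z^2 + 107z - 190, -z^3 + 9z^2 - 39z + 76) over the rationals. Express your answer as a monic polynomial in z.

Repeated division with remainder:
  z^4 - 2z^3 - 6z^2 + 107z - 190 = (-z - 7)(-z^3 + 9z^2 - 39z + 76) + (18z^2 - 90z + 342)
  -z^3 + 9z^2 - 39z + 76 = (-(1/18)z + 2/9)(18z^2 - 90z + 342) + (0)
Last nonzero remainder: 18z^2 - 90z + 342. Dividing through by 18 gives the monic gcd z^2 - 5z + 19.

z^2 - 5z + 19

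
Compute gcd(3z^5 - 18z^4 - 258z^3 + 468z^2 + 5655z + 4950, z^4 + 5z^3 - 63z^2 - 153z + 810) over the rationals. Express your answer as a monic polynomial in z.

z^2 - z - 30

Repeated division with remainder:
  3z^5 - 18z^4 - 258z^3 + 468z^2 + 5655z + 4950 = (3z - 33)(z^4 + 5z^3 - 63z^2 - 153z + 810) + (96z^3 - 1152z^2 - 1824z + 31680)
  z^4 + 5z^3 - 63z^2 - 153z + 810 = ((1/96)z + 17/96)(96z^3 - 1152z^2 - 1824z + 31680) + (160z^2 - 160z - 4800)
  96z^3 - 1152z^2 - 1824z + 31680 = ((3/5)z - 33/5)(160z^2 - 160z - 4800) + (0)
Last nonzero remainder: 160z^2 - 160z - 4800. Dividing through by 160 gives the monic gcd z^2 - z - 30.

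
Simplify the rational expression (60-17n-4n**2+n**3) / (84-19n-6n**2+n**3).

(-5+n)/(-7+n)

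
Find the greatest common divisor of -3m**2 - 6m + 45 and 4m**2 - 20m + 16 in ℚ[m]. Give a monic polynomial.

1

Repeated division with remainder:
  -3m**2 - 6m + 45 = (-3/4)(4m**2 - 20m + 16) + (-21m + 57)
  4m**2 - 20m + 16 = (-(4/21)m + 64/147)(-21m + 57) + (-432/49)
  -21m + 57 = ((343/144)m - 931/144)(-432/49) + (0)
The last nonzero remainder is the constant -432/49, so the polynomials are coprime and gcd = 1.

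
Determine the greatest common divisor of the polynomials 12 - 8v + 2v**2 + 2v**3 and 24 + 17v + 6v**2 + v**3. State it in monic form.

3 + v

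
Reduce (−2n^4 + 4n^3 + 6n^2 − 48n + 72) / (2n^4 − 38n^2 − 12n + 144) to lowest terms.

Apply the Euclidean algorithm:
  −2n^4 + 4n^3 + 6n^2 − 48n + 72 = (−1)(2n^4 − 38n^2 − 12n + 144) + (4n^3 − 32n^2 − 60n + 216)
  2n^4 − 38n^2 − 12n + 144 = ((1/2)n + 4)(4n^3 − 32n^2 − 60n + 216) + (120n^2 + 120n − 720)
  4n^3 − 32n^2 − 60n + 216 = ((1/30)n − 3/10)(120n^2 + 120n − 720) + (0)
Last nonzero remainder: 120n^2 + 120n − 720. Dividing through by 120 gives the monic gcd n^2 + n − 6.
Cancel n^2 + n − 6 from numerator and denominator to get the reduced form.

(−n^2 + 3n − 6)/(n^2 − n − 12)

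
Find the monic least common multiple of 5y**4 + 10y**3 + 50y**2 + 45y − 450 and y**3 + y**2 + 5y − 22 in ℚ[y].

y**6 + 5y**5 + 27y**4 + 61y**3 + 47y**2 − 171y − 990

Euclidean algorithm in ℚ[y]:
  5y**4 + 10y**3 + 50y**2 + 45y − 450 = (5y + 5)(y**3 + y**2 + 5y − 22) + (20y**2 + 130y − 340)
  y**3 + y**2 + 5y − 22 = ((1/20)y − 11/40)(20y**2 + 130y − 340) + ((231/4)y − 231/2)
  20y**2 + 130y − 340 = ((80/231)y + 680/231)((231/4)y − 231/2) + (0)
Last nonzero remainder: (231/4)y − 231/2. Dividing through by 231/4 gives the monic gcd y − 2.
Then lcm(f, g) = f·g / gcd(f, g); expanding and making the result monic gives the answer.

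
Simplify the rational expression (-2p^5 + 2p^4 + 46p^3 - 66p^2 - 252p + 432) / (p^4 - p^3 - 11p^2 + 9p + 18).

Repeated division with remainder:
  -2p^5 + 2p^4 + 46p^3 - 66p^2 - 252p + 432 = (-2p)(p^4 - p^3 - 11p^2 + 9p + 18) + (24p^3 - 48p^2 - 216p + 432)
  p^4 - p^3 - 11p^2 + 9p + 18 = ((1/24)p + 1/24)(24p^3 - 48p^2 - 216p + 432) + (0)
Last nonzero remainder: 24p^3 - 48p^2 - 216p + 432. Dividing through by 24 gives the monic gcd p^3 - 2p^2 - 9p + 18.
Cancel p^3 - 2p^2 - 9p + 18 from numerator and denominator to get the reduced form.

(-2p^2 - 2p + 24)/(p + 1)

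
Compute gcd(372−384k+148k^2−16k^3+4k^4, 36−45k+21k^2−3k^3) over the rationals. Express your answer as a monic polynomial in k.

3−3k+k^2

By polynomial division,
  4k^4−16k^3+148k^2−384k+372 = (−(4/3)k−4)(−3k^3+21k^2−45k+36) + (172k^2−516k+516)
  −3k^3+21k^2−45k+36 = (−(3/172)k+3/43)(172k^2−516k+516) + (0)
Last nonzero remainder: 172k^2−516k+516. Dividing through by 172 gives the monic gcd k^2−3k+3.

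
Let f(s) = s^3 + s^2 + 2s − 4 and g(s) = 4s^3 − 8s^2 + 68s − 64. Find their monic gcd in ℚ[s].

s − 1

Euclidean algorithm in ℚ[s]:
  s^3 + s^2 + 2s − 4 = (1/4)(4s^3 − 8s^2 + 68s − 64) + (3s^2 − 15s + 12)
  4s^3 − 8s^2 + 68s − 64 = ((4/3)s + 4)(3s^2 − 15s + 12) + (112s − 112)
  3s^2 − 15s + 12 = ((3/112)s − 3/28)(112s − 112) + (0)
Last nonzero remainder: 112s − 112. Dividing through by 112 gives the monic gcd s − 1.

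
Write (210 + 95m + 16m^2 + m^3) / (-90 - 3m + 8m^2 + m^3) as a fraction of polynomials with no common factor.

(35 + 10m + m^2)/(-15 + 2m + m^2)

Euclidean algorithm in ℚ[m]:
  m^3 + 16m^2 + 95m + 210 = (m^3 + 8m^2 - 3m - 90) + (8m^2 + 98m + 300)
  m^3 + 8m^2 - 3m - 90 = ((1/8)m - 17/32)(8m^2 + 98m + 300) + ((185/16)m + 555/8)
  8m^2 + 98m + 300 = ((128/185)m + 160/37)((185/16)m + 555/8) + (0)
Last nonzero remainder: (185/16)m + 555/8. Dividing through by 185/16 gives the monic gcd m + 6.
Cancel m + 6 from numerator and denominator to get the reduced form.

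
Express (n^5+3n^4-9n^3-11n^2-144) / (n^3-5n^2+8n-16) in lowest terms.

By polynomial division,
  n^5+3n^4-9n^3-11n^2-144 = (n^2+8n+23)(n^3-5n^2+8n-16) + (56n^2-56n+224)
  n^3-5n^2+8n-16 = ((1/56)n-1/14)(56n^2-56n+224) + (0)
Last nonzero remainder: 56n^2-56n+224. Dividing through by 56 gives the monic gcd n^2-n+4.
Cancel n^2-n+4 from numerator and denominator to get the reduced form.

(n^3+4n^2-9n-36)/(n-4)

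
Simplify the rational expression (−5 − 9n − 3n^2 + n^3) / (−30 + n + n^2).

Repeated division with remainder:
  n^3 − 3n^2 − 9n − 5 = (n − 4)(n^2 + n − 30) + (25n − 125)
  n^2 + n − 30 = ((1/25)n + 6/25)(25n − 125) + (0)
Last nonzero remainder: 25n − 125. Dividing through by 25 gives the monic gcd n − 5.
Cancel n − 5 from numerator and denominator to get the reduced form.

(1 + 2n + n^2)/(6 + n)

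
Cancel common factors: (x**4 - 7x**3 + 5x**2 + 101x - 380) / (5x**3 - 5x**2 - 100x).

(x**2 - 6x + 19)/(5x)

Apply the Euclidean algorithm:
  x**4 - 7x**3 + 5x**2 + 101x - 380 = ((1/5)x - 6/5)(5x**3 - 5x**2 - 100x) + (19x**2 - 19x - 380)
  5x**3 - 5x**2 - 100x = ((5/19)x)(19x**2 - 19x - 380) + (0)
Last nonzero remainder: 19x**2 - 19x - 380. Dividing through by 19 gives the monic gcd x**2 - x - 20.
Cancel x**2 - x - 20 from numerator and denominator to get the reduced form.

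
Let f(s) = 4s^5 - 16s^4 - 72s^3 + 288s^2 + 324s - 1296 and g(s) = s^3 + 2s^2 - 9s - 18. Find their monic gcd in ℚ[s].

s^2 - 9

Apply the Euclidean algorithm:
  4s^5 - 16s^4 - 72s^3 + 288s^2 + 324s - 1296 = (4s^2 - 24s + 12)(s^3 + 2s^2 - 9s - 18) + (120s^2 - 1080)
  s^3 + 2s^2 - 9s - 18 = ((1/120)s + 1/60)(120s^2 - 1080) + (0)
Last nonzero remainder: 120s^2 - 1080. Dividing through by 120 gives the monic gcd s^2 - 9.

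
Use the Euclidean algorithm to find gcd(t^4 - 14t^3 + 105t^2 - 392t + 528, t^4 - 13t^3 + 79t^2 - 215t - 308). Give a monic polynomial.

t^2 - 7t + 44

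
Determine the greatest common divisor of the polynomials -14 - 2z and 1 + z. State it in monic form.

Apply the Euclidean algorithm:
  -2z - 14 = (-2)(z + 1) + (-12)
  z + 1 = (-(1/12)z - 1/12)(-12) + (0)
The last nonzero remainder is the constant -12, so the polynomials are coprime and gcd = 1.

1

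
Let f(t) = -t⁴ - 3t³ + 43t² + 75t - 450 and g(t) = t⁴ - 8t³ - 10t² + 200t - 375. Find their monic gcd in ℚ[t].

t³ - 3t² - 25t + 75

Repeated division with remainder:
  -t⁴ - 3t³ + 43t² + 75t - 450 = (-1)(t⁴ - 8t³ - 10t² + 200t - 375) + (-11t³ + 33t² + 275t - 825)
  t⁴ - 8t³ - 10t² + 200t - 375 = (-(1/11)t + 5/11)(-11t³ + 33t² + 275t - 825) + (0)
Last nonzero remainder: -11t³ + 33t² + 275t - 825. Dividing through by -11 gives the monic gcd t³ - 3t² - 25t + 75.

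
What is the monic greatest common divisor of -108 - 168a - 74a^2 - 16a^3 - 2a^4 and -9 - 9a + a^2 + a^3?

3 + 4a + a^2

By polynomial division,
  -2a^4 - 16a^3 - 74a^2 - 168a - 108 = (-2a - 14)(a^3 + a^2 - 9a - 9) + (-78a^2 - 312a - 234)
  a^3 + a^2 - 9a - 9 = (-(1/78)a + 1/26)(-78a^2 - 312a - 234) + (0)
Last nonzero remainder: -78a^2 - 312a - 234. Dividing through by -78 gives the monic gcd a^2 + 4a + 3.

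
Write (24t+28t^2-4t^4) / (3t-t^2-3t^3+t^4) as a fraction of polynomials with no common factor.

(-8-4t)/(-1+t)

By polynomial division,
  -4t^4+28t^2+24t = (-4)(t^4-3t^3-t^2+3t) + (-12t^3+24t^2+36t)
  t^4-3t^3-t^2+3t = (-(1/12)t+1/12)(-12t^3+24t^2+36t) + (0)
Last nonzero remainder: -12t^3+24t^2+36t. Dividing through by -12 gives the monic gcd t^3-2t^2-3t.
Cancel t^3-2t^2-3t from numerator and denominator to get the reduced form.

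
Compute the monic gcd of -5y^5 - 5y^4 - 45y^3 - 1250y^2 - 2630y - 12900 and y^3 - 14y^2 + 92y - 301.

By polynomial division,
  -5y^5 - 5y^4 - 45y^3 - 1250y^2 - 2630y - 12900 = (-5y^2 - 75y - 635)(y^3 - 14y^2 + 92y - 301) + (-4745y^2 + 33215y - 204035)
  y^3 - 14y^2 + 92y - 301 = (-(1/4745)y + 7/4745)(-4745y^2 + 33215y - 204035) + (0)
Last nonzero remainder: -4745y^2 + 33215y - 204035. Dividing through by -4745 gives the monic gcd y^2 - 7y + 43.

y^2 - 7y + 43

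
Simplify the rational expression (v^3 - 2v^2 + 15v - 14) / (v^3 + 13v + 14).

Repeated division with remainder:
  v^3 - 2v^2 + 15v - 14 = (v^3 + 13v + 14) + (-2v^2 + 2v - 28)
  v^3 + 13v + 14 = (-(1/2)v - 1/2)(-2v^2 + 2v - 28) + (0)
Last nonzero remainder: -2v^2 + 2v - 28. Dividing through by -2 gives the monic gcd v^2 - v + 14.
Cancel v^2 - v + 14 from numerator and denominator to get the reduced form.

(v - 1)/(v + 1)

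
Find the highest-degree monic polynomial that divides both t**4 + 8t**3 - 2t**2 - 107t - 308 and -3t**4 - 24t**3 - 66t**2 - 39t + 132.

t**2 + 5t + 11

Euclidean algorithm in ℚ[t]:
  t**4 + 8t**3 - 2t**2 - 107t - 308 = (-1/3)(-3t**4 - 24t**3 - 66t**2 - 39t + 132) + (-24t**2 - 120t - 264)
  -3t**4 - 24t**3 - 66t**2 - 39t + 132 = ((1/8)t**2 + (3/8)t - 1/2)(-24t**2 - 120t - 264) + (0)
Last nonzero remainder: -24t**2 - 120t - 264. Dividing through by -24 gives the monic gcd t**2 + 5t + 11.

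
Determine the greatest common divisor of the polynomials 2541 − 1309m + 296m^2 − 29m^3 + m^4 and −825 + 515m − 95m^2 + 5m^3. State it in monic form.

−11 + m

Repeated division with remainder:
  m^4 − 29m^3 + 296m^2 − 1309m + 2541 = ((1/5)m − 2)(5m^3 − 95m^2 + 515m − 825) + (3m^2 − 114m + 891)
  5m^3 − 95m^2 + 515m − 825 = ((5/3)m + 95/3)(3m^2 − 114m + 891) + (2640m − 29040)
  3m^2 − 114m + 891 = ((1/880)m − 27/880)(2640m − 29040) + (0)
Last nonzero remainder: 2640m − 29040. Dividing through by 2640 gives the monic gcd m − 11.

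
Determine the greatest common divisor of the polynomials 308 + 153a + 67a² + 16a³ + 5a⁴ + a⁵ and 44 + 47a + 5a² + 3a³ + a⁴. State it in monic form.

Apply the Euclidean algorithm:
  a⁵ + 5a⁴ + 16a³ + 67a² + 153a + 308 = (a + 2)(a⁴ + 3a³ + 5a² + 47a + 44) + (5a³ + 10a² + 15a + 220)
  a⁴ + 3a³ + 5a² + 47a + 44 = ((1/5)a + 1/5)(5a³ + 10a² + 15a + 220) + (0)
Last nonzero remainder: 5a³ + 10a² + 15a + 220. Dividing through by 5 gives the monic gcd a³ + 2a² + 3a + 44.

44 + 3a + 2a² + a³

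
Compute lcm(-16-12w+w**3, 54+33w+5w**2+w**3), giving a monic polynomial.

By polynomial division,
  w**3-12w-16 = (w**3+5w**2+33w+54) + (-5w**2-45w-70)
  w**3+5w**2+33w+54 = (-(1/5)w+4/5)(-5w**2-45w-70) + (55w+110)
  -5w**2-45w-70 = (-(1/11)w-7/11)(55w+110) + (0)
Last nonzero remainder: 55w+110. Dividing through by 55 gives the monic gcd w+2.
Then lcm(f, g) = f·g / gcd(f, g); expanding and making the result monic gives the answer.

-432-372w-52w**2+15w**3+3w**4+w**5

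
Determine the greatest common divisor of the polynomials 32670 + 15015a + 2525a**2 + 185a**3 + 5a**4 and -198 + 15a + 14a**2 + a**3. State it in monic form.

Apply the Euclidean algorithm:
  5a**4 + 185a**3 + 2525a**2 + 15015a + 32670 = (5a + 115)(a**3 + 14a**2 + 15a - 198) + (840a**2 + 14280a + 55440)
  a**3 + 14a**2 + 15a - 198 = ((1/840)a - 1/280)(840a**2 + 14280a + 55440) + (0)
Last nonzero remainder: 840a**2 + 14280a + 55440. Dividing through by 840 gives the monic gcd a**2 + 17a + 66.

66 + 17a + a**2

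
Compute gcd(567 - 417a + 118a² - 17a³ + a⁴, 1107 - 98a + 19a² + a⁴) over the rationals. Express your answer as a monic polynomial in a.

By polynomial division,
  a⁴ - 17a³ + 118a² - 417a + 567 = (a⁴ + 19a² - 98a + 1107) + (-17a³ + 99a² - 319a - 540)
  a⁴ + 19a² - 98a + 1107 = (-(1/17)a - 99/289)(-17a³ + 99a² - 319a - 540) + ((9869/289)a² - (69083/289)a + 266463/289)
  -17a³ + 99a² - 319a - 540 = (-(4913/9869)a - 5780/9869)((9869/289)a² - (69083/289)a + 266463/289) + (0)
Last nonzero remainder: (9869/289)a² - (69083/289)a + 266463/289. Dividing through by 9869/289 gives the monic gcd a² - 7a + 27.

27 - 7a + a²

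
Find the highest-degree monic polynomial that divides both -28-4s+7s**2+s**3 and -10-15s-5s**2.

2+s

Repeated division with remainder:
  s**3+7s**2-4s-28 = (-(1/5)s-4/5)(-5s**2-15s-10) + (-18s-36)
  -5s**2-15s-10 = ((5/18)s+5/18)(-18s-36) + (0)
Last nonzero remainder: -18s-36. Dividing through by -18 gives the monic gcd s+2.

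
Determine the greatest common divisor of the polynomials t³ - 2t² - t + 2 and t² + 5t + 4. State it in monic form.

t + 1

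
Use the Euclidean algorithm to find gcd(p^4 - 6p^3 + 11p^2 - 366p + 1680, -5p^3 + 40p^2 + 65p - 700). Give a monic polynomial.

Repeated division with remainder:
  p^4 - 6p^3 + 11p^2 - 366p + 1680 = (-(1/5)p - 2/5)(-5p^3 + 40p^2 + 65p - 700) + (40p^2 - 480p + 1400)
  -5p^3 + 40p^2 + 65p - 700 = (-(1/8)p - 1/2)(40p^2 - 480p + 1400) + (0)
Last nonzero remainder: 40p^2 - 480p + 1400. Dividing through by 40 gives the monic gcd p^2 - 12p + 35.

p^2 - 12p + 35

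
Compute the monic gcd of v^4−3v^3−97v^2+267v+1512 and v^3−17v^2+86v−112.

By polynomial division,
  v^4−3v^3−97v^2+267v+1512 = (v+14)(v^3−17v^2+86v−112) + (55v^2−825v+3080)
  v^3−17v^2+86v−112 = ((1/55)v−2/55)(55v^2−825v+3080) + (0)
Last nonzero remainder: 55v^2−825v+3080. Dividing through by 55 gives the monic gcd v^2−15v+56.

v^2−15v+56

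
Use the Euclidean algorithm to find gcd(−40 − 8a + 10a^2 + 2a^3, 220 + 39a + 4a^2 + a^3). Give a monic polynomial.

5 + a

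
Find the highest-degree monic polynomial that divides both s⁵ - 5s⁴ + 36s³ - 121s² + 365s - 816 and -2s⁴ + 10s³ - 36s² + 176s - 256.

s² + s + 16

Repeated division with remainder:
  s⁵ - 5s⁴ + 36s³ - 121s² + 365s - 816 = (-(1/2)s)(-2s⁴ + 10s³ - 36s² + 176s - 256) + (18s³ - 33s² + 237s - 816)
  -2s⁴ + 10s³ - 36s² + 176s - 256 = (-(1/9)s + 19/54)(18s³ - 33s² + 237s - 816) + ((35/18)s² + (35/18)s + 280/9)
  18s³ - 33s² + 237s - 816 = ((324/35)s - 918/35)((35/18)s² + (35/18)s + 280/9) + (0)
Last nonzero remainder: (35/18)s² + (35/18)s + 280/9. Dividing through by 35/18 gives the monic gcd s² + s + 16.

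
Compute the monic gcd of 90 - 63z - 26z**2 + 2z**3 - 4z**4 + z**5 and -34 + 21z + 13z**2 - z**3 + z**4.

-2 + z + z**2

Apply the Euclidean algorithm:
  z**5 - 4z**4 + 2z**3 - 26z**2 - 63z + 90 = (z - 3)(z**4 - z**3 + 13z**2 + 21z - 34) + (-14z**3 - 8z**2 + 34z - 12)
  z**4 - z**3 + 13z**2 + 21z - 34 = (-(1/14)z + 11/98)(-14z**3 - 8z**2 + 34z - 12) + ((800/49)z**2 + (800/49)z - 1600/49)
  -14z**3 - 8z**2 + 34z - 12 = (-(343/400)z + 147/400)((800/49)z**2 + (800/49)z - 1600/49) + (0)
Last nonzero remainder: (800/49)z**2 + (800/49)z - 1600/49. Dividing through by 800/49 gives the monic gcd z**2 + z - 2.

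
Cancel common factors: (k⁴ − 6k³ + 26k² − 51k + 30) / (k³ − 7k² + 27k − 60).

(k² − 3k + 2)/(k − 4)

Apply the Euclidean algorithm:
  k⁴ − 6k³ + 26k² − 51k + 30 = (k + 1)(k³ − 7k² + 27k − 60) + (6k² − 18k + 90)
  k³ − 7k² + 27k − 60 = ((1/6)k − 2/3)(6k² − 18k + 90) + (0)
Last nonzero remainder: 6k² − 18k + 90. Dividing through by 6 gives the monic gcd k² − 3k + 15.
Cancel k² − 3k + 15 from numerator and denominator to get the reduced form.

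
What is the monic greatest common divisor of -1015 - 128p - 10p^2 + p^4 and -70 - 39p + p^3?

-35 - 2p + p^2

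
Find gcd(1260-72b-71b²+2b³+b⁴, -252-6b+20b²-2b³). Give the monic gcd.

Euclidean algorithm in ℚ[b]:
  b⁴+2b³-71b²-72b+1260 = (-(1/2)b-6)(-2b³+20b²-6b-252) + (46b²-234b-252)
  -2b³+20b²-6b-252 = (-(1/23)b+113/529)(46b²-234b-252) + ((17472/529)b-104832/529)
  46b²-234b-252 = ((12167/8736)b+529/416)((17472/529)b-104832/529) + (0)
Last nonzero remainder: (17472/529)b-104832/529. Dividing through by 17472/529 gives the monic gcd b-6.

-6+b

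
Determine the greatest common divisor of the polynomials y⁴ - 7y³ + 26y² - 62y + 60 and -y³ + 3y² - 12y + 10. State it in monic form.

By polynomial division,
  y⁴ - 7y³ + 26y² - 62y + 60 = (-y + 4)(-y³ + 3y² - 12y + 10) + (2y² - 4y + 20)
  -y³ + 3y² - 12y + 10 = (-(1/2)y + 1/2)(2y² - 4y + 20) + (0)
Last nonzero remainder: 2y² - 4y + 20. Dividing through by 2 gives the monic gcd y² - 2y + 10.

y² - 2y + 10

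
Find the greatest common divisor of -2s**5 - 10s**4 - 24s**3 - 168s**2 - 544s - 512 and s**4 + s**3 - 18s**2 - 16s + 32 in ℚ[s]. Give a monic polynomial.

s**2 + 6s + 8

By polynomial division,
  -2s**5 - 10s**4 - 24s**3 - 168s**2 - 544s - 512 = (-2s - 8)(s**4 + s**3 - 18s**2 - 16s + 32) + (-52s**3 - 344s**2 - 608s - 256)
  s**4 + s**3 - 18s**2 - 16s + 32 = (-(1/52)s + 73/676)(-52s**3 - 344s**2 - 608s - 256) + ((1260/169)s**2 + (7560/169)s + 10080/169)
  -52s**3 - 344s**2 - 608s - 256 = (-(2197/315)s - 1352/315)((1260/169)s**2 + (7560/169)s + 10080/169) + (0)
Last nonzero remainder: (1260/169)s**2 + (7560/169)s + 10080/169. Dividing through by 1260/169 gives the monic gcd s**2 + 6s + 8.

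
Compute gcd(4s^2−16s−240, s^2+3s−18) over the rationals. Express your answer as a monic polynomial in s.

s+6

Apply the Euclidean algorithm:
  4s^2−16s−240 = (4)(s^2+3s−18) + (−28s−168)
  s^2+3s−18 = (−(1/28)s+3/28)(−28s−168) + (0)
Last nonzero remainder: −28s−168. Dividing through by −28 gives the monic gcd s+6.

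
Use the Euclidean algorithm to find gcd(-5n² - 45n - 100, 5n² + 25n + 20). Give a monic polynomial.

Repeated division with remainder:
  -5n² - 45n - 100 = (-1)(5n² + 25n + 20) + (-20n - 80)
  5n² + 25n + 20 = (-(1/4)n - 1/4)(-20n - 80) + (0)
Last nonzero remainder: -20n - 80. Dividing through by -20 gives the monic gcd n + 4.

n + 4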